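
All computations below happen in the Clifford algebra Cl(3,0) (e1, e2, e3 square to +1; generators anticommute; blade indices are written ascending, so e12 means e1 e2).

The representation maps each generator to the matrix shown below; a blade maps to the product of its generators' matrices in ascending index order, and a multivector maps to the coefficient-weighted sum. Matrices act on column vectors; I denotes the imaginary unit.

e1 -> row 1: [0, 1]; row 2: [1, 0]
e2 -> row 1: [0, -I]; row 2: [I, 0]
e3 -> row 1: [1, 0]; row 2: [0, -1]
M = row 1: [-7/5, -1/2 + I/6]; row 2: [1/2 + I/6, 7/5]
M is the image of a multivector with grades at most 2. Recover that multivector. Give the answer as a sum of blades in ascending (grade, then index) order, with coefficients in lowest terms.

Method: 1, rho(e1), rho(e2), rho(e3) form a trace-orthogonal basis of the 2x2 complex matrices (tr(X Y) = 2 if X = Y, else 0), so M = m0*1 + m1*rho(e1) + m2*rho(e2) + m3*rho(e3) with m0 = tr(M)/2 = 0, m1 = tr(M rho(e1))/2 = I/6, m2 = tr(M rho(e2))/2 = -I/2, m3 = tr(M rho(e3))/2 = -7/5.
Multiplying table entries, the bivector images are rho(e12) = I*rho(e3), rho(e13) = -I*rho(e2), rho(e23) = I*rho(e1); with real blade coefficients the real parts of m0..m3 are the coefficients of 1, e1, e2, e3 and the imaginary parts give the bivectors (e23: Im m1, e13: -Im m2, e12: Im m3).
Answer: -7/5*e3 + 1/2*e13 + 1/6*e23


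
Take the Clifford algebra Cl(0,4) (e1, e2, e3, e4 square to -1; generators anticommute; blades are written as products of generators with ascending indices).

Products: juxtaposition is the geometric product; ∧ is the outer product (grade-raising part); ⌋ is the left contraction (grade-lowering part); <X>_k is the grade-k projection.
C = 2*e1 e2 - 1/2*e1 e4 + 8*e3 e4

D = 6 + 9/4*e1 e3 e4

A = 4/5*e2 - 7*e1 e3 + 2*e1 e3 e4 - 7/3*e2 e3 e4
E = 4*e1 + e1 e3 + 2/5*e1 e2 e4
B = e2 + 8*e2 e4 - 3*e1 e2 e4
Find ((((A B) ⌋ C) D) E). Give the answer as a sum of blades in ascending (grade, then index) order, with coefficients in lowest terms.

step 1: -4/5 - 56/3*e3 - 32/5*e4 - 7*e1 e3 - 12/5*e1 e4 - 6*e2 e3 + 7/3*e3 e4 - 9*e1 e2 e3 - 21*e2 e3 e4 + 58*e1 e2 e3 e4
step 2: -298/15 + 16/5*e1 - 256/5*e3 + 448/3*e4 - 8/5*e1 e2 + 2/5*e1 e4 - 32/5*e3 e4
step 3: -596/5 + 168/5*e1 - 3063/10*e3 + 896*e4 - 48/5*e1 e2 - 336*e1 e3 - 564/5*e1 e4 - 228/5*e3 e4 - 447/10*e1 e3 e4 - 18/5*e2 e3 e4
step 4: 1008/5 - 7831/10*e1 - 2088/25*e2 - 6888/5*e3 - 20133/50*e4 - 1792/5*e1 e2 + 27686/25*e1 e3 - 18148/5*e1 e4 - 687/25*e2 e3 - 336/25*e2 e4 + 1458/5*e3 e4 + 456/25*e1 e2 e3 - 1102/25*e1 e2 e4 + 3568/5*e1 e3 e4 + 672/5*e2 e3 e4 - 2703/25*e1 e2 e3 e4
Answer: 1008/5 - 7831/10*e1 - 2088/25*e2 - 6888/5*e3 - 20133/50*e4 - 1792/5*e1 e2 + 27686/25*e1 e3 - 18148/5*e1 e4 - 687/25*e2 e3 - 336/25*e2 e4 + 1458/5*e3 e4 + 456/25*e1 e2 e3 - 1102/25*e1 e2 e4 + 3568/5*e1 e3 e4 + 672/5*e2 e3 e4 - 2703/25*e1 e2 e3 e4


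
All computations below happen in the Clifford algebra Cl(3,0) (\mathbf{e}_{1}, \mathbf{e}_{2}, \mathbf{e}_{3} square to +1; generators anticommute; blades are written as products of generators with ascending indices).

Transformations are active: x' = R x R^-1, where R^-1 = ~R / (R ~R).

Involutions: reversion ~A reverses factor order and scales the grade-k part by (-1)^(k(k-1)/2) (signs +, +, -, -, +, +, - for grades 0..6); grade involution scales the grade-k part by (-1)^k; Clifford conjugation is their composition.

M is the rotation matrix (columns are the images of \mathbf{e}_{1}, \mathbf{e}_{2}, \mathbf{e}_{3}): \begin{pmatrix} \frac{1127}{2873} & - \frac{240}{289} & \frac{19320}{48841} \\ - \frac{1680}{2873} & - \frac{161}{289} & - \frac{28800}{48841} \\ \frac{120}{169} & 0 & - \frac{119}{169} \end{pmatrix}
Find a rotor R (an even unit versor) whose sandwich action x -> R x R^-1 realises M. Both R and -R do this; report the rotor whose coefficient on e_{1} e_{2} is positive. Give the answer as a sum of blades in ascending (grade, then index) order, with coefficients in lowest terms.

Method: write R = a + b12*e_{1} e_{2} + b13*e_{1} e_{3} + b23*e_{2} e_{3} with a^2 + b12^2 + b13^2 + b23^2 = 1 (so R^-1 = ~R). Expanding the columns R e_j ~R gives tr M = 4a^2 - 1 and, from the antisymmetric part, M21 - M12 = -4a*b12, M13 - M31 = 4a*b13, M32 - M23 = -4a*b23.
Here tr M = -\frac{42441}{48841}, so a^2 = (1 + tr M)/4 = \frac{1600}{48841} and a = ±\frac{40}{221}. Taking a = \frac{40}{221}: M21 - M12 = \frac{12000}{48841}, M13 - M31 = -\frac{15360}{48841}, M32 - M23 = \frac{28800}{48841}, giving b12 = -\frac{75}{221}, b13 = -\frac{96}{221}, b23 = -\frac{180}{221}, i.e. R = \frac{40}{221} - \frac{75}{221} e_{1} e_{2} - \frac{96}{221} e_{1} e_{3} - \frac{180}{221} e_{2} e_{3}.
Its e_{1} e_{2} coefficient is negative, so report the other preimage -R.
Answer: -\frac{40}{221} + \frac{75}{221} e_{1} e_{2} + \frac{96}{221} e_{1} e_{3} + \frac{180}{221} e_{2} e_{3}. Sheet selection: the two-to-one cover makes ±R indistinguishable at the matrix level (trace -\frac{42441}{48841}), so uniqueness comes from the required sign on e_{1} e_{2}.


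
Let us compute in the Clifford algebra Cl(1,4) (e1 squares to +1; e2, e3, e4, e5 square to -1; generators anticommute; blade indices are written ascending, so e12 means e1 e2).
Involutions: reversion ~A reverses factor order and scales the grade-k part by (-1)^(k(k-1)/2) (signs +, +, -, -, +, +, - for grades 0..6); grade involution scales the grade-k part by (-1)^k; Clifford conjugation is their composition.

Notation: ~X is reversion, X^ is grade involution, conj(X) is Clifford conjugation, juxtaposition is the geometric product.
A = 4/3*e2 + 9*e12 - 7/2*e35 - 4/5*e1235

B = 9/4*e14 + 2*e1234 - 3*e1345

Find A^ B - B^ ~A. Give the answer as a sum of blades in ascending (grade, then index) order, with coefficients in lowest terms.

first term: 21/2*e14 - 453/20*e24 + 18*e34 + 8/5*e45 + 3*e124 - 8/3*e134 + 7*e1245 + 63/8*e1345 + 126/5*e2345 - 4*e12345
second term: -21/2*e14 - 357/20*e24 - 18*e34 - 8/5*e45 - 3*e124 - 8/3*e134 + 7*e1245 - 63/8*e1345 + 144/5*e2345 + 4*e12345
Answer: 21*e14 - 24/5*e24 + 36*e34 + 16/5*e45 + 6*e124 + 63/4*e1345 - 18/5*e2345 - 8*e12345


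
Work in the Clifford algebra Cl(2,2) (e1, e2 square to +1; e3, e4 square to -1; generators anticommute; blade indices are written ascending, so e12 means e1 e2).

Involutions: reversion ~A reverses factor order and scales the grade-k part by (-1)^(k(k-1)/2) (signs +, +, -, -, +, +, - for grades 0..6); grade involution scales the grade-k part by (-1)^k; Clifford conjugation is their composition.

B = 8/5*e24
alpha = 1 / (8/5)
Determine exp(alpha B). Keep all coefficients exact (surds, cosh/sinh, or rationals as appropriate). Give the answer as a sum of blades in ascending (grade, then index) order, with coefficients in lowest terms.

B^2 = (8/5)^2*(e24)^2 = 64/25*(+1) = 64/25 (a basis 2-blade squares to minus the product of its generators' squares).
B^2 = 64/25 — the positive square puts this in the hyperbolic regime; l = 8/5, alpha*l = 1, so exp(alpha B) = cosh(1) + (sinh(1)/(8/5))*B = cosh(1) + (5*sinh(1)/8)*B.
Answer: cosh(1) + sinh(1)*e24


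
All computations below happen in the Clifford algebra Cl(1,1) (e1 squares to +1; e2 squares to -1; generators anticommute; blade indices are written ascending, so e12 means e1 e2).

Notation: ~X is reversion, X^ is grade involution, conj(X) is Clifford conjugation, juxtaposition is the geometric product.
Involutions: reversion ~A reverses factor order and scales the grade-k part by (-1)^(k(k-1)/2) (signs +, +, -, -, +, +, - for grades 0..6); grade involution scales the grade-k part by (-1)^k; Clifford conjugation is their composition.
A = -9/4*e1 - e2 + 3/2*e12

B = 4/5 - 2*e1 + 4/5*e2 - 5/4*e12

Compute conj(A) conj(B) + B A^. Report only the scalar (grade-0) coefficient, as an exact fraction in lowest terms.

first term: 137/40 + 37/20*e1 + 529/80*e2 - 5*e12
second term: -287/40 + 17/4*e1 + 49/80*e2 - 13/5*e12
Answer: -15/4


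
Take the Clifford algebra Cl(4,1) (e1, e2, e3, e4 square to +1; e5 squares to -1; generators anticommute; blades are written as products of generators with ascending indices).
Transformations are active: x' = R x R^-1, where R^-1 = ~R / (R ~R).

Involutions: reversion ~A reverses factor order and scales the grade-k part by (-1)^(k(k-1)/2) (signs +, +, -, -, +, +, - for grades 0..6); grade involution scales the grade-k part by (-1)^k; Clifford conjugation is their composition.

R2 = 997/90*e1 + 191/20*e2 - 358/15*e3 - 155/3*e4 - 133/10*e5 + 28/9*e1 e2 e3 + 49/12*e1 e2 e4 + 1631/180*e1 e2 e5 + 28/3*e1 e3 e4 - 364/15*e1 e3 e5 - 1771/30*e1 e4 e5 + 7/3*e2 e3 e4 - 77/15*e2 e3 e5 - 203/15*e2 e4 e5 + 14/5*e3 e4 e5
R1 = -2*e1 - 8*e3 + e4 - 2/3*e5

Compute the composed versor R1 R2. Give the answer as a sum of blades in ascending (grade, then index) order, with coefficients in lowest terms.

Distribute over the terms of R1 (each basis-blade product reordered to ascending indices, repeated generators contracted through their squares):
(-2*e1) R2 = -997/45 - 191/10*e1 e2 + 716/15*e1 e3 + 310/3*e1 e4 + 133/5*e1 e5 - 56/9*e2 e3 - 49/6*e2 e4 - 1631/90*e2 e5 - 56/3*e3 e4 + 728/15*e3 e5 + 1771/15*e4 e5 - 14/3*e1 e2 e3 e4 + 154/15*e1 e2 e3 e5 + 406/15*e1 e2 e4 e5 - 28/5*e1 e3 e4 e5
(-8*e3) R2 = 2864/15 - 224/9*e1 e2 + 3988/45*e1 e3 + 224/3*e1 e4 - 2912/15*e1 e5 + 382/5*e2 e3 + 56/3*e2 e4 - 616/15*e2 e5 + 1240/3*e3 e4 + 532/5*e3 e5 - 112/5*e4 e5 - 98/3*e1 e2 e3 e4 - 3262/45*e1 e2 e3 e5 - 7084/15*e1 e3 e4 e5 - 1624/15*e2 e3 e4 e5
(e4) R2 = -155/3 + 49/12*e1 e2 + 28/3*e1 e3 - 997/90*e1 e4 + 1771/30*e1 e5 + 7/3*e2 e3 - 191/20*e2 e4 + 203/15*e2 e5 + 358/15*e3 e4 - 14/5*e3 e5 - 133/10*e4 e5 - 28/9*e1 e2 e3 e4 + 1631/180*e1 e2 e4 e5 - 364/15*e1 e3 e4 e5 - 77/15*e2 e3 e4 e5
(-2/3*e5) R2 = -133/15 + 1631/270*e1 e2 - 728/45*e1 e3 - 1771/45*e1 e4 + 997/135*e1 e5 - 154/45*e2 e3 - 406/45*e2 e4 + 191/30*e2 e5 + 28/15*e3 e4 - 716/45*e3 e5 - 310/9*e4 e5 + 56/27*e1 e2 e3 e5 + 49/18*e1 e2 e4 e5 + 56/9*e1 e3 e4 e5 + 14/9*e2 e3 e4 e5
Summing the partial products and collecting blades:
Answer: 4871/45 - 18287/540*e1 e2 + 5828/45*e1 e3 + 3827/30*e1 e4 - 27301/270*e1 e5 + 3109/45*e2 e3 - 1453/180*e2 e4 - 1768/45*e2 e5 + 2102/5*e3 e4 + 1226/9*e3 e5 + 4313/90*e4 e5 - 364/9*e1 e2 e3 e4 - 1624/27*e1 e2 e3 e5 + 777/20*e1 e2 e4 e5 - 22316/45*e1 e3 e4 e5 - 5033/45*e2 e3 e4 e5


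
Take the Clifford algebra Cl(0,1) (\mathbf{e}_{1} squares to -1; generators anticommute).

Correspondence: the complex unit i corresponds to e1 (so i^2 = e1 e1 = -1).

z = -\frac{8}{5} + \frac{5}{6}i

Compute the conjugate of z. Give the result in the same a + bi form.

In blades: z = -\frac{8}{5} + \frac{5}{6} e_{1}.
Conjugation here is Clifford conjugation: the scalar is fixed and the grade-1 and grade-2 blades all flip sign, giving -\frac{8}{5} - \frac{5}{6} e_{1}; translating back:
Answer: -\frac{8}{5} - \frac{5}{6}i


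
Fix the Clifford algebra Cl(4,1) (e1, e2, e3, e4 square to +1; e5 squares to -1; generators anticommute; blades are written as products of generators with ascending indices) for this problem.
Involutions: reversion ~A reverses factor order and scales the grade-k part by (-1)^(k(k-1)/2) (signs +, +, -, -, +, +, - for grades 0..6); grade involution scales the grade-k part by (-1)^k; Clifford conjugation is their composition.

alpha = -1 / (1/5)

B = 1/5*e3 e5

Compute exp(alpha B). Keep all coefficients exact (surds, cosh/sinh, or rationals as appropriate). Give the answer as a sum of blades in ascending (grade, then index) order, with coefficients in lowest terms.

B^2 = (1/5)^2*(e3 e5)^2 = 1/25*(+1) = 1/25 (a basis 2-blade squares to minus the product of its generators' squares).
B^2 = 1/25 — the series telescopes hyperbolically here: l = 1/5, alpha*l = -1, so exp(alpha B) = cosh(-1) + (sinh(-1)/(1/5))*B = cosh(1) + (-5*sinh(1))*B.
Answer: cosh(1) - sinh(1)*e3 e5


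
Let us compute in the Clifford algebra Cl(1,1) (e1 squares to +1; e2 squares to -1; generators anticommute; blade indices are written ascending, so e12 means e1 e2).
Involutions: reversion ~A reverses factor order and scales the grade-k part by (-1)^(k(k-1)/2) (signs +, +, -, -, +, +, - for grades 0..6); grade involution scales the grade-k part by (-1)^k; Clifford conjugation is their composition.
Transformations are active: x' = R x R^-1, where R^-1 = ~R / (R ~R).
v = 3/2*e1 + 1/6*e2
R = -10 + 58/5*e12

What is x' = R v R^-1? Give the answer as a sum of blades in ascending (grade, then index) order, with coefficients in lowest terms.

~R = -10 - 58/5*e12, and R ~R = -864/25, so R^-1 = ~R / (-864/25).
R v = -254/15*e1 - 286/15*e2
Answer: -3661/324*e1 - 3629/324*e2


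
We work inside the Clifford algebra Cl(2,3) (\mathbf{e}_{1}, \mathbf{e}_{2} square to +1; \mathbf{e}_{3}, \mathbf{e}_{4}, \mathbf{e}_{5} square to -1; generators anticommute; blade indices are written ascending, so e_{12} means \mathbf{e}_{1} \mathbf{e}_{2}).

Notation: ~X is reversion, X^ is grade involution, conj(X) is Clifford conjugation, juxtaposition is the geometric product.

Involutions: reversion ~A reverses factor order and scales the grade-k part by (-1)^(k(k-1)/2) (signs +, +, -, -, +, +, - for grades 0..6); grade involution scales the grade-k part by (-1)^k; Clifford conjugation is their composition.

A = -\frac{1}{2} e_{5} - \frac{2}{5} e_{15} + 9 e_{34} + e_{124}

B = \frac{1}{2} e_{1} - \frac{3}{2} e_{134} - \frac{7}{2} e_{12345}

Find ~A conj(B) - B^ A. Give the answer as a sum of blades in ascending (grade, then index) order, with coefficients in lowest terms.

first term: -\frac{27}{2} e_{1} + \frac{1}{5} e_{5} - \frac{1}{4} e_{15} + \frac{3}{2} e_{23} + \frac{1}{2} e_{24} + \frac{7}{2} e_{35} + \frac{63}{2} e_{125} + \frac{9}{2} e_{134} - \frac{7}{5} e_{234} + \frac{3}{5} e_{345} + \frac{7}{4} e_{1234} - \frac{3}{4} e_{1345}
second term: -\frac{27}{2} e_{1} + \frac{1}{5} e_{5} + \frac{1}{4} e_{15} - \frac{3}{2} e_{23} - \frac{1}{2} e_{24} - \frac{7}{2} e_{35} - \frac{63}{2} e_{125} - \frac{9}{2} e_{134} + \frac{7}{5} e_{234} - \frac{3}{5} e_{345} + \frac{7}{4} e_{1234} - \frac{3}{4} e_{1345}
Answer: -\frac{1}{2} e_{15} + 3 e_{23} + e_{24} + 7 e_{35} + 63 e_{125} + 9 e_{134} - \frac{14}{5} e_{234} + \frac{6}{5} e_{345}


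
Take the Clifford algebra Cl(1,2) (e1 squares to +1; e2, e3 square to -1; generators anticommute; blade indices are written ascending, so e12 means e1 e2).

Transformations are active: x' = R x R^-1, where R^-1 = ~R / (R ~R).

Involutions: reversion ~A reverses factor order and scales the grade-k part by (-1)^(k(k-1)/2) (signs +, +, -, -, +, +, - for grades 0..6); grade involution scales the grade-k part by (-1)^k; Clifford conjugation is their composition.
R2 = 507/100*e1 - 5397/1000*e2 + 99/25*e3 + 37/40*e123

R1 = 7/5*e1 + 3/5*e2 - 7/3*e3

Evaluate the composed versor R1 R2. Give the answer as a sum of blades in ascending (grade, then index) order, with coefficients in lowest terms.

Distribute over the terms of R1 (each basis-blade product reordered to ascending indices, repeated generators contracted through their squares):
(7/5*e1) R2 = 3549/500 - 37779/5000*e12 + 693/125*e13 + 259/200*e23
(3/5*e2) R2 = 16191/5000 - 1521/500*e12 + 111/200*e13 + 297/125*e23
(-7/3*e3) R2 = 231/25 + 259/120*e12 + 1183/100*e13 - 12593/1000*e23
Summing the partial products and collecting blades:
Answer: 97881/5000 - 15824/1875*e12 + 17929/1000*e13 - 4461/500*e23


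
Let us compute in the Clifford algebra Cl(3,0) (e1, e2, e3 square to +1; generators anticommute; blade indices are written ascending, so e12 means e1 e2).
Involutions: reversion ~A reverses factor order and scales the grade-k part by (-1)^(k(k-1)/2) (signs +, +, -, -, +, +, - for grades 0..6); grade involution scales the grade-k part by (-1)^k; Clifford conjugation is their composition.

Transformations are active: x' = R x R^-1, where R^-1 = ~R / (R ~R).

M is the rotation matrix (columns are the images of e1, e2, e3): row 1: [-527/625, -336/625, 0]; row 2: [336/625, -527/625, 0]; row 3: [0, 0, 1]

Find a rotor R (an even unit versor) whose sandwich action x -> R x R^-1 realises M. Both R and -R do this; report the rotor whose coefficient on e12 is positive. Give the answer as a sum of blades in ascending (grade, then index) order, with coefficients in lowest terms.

Method: write R = a + b12*e12 + b13*e13 + b23*e23 with a^2 + b12^2 + b13^2 + b23^2 = 1 (so R^-1 = ~R). Expanding the columns R e_j ~R gives tr M = 4a^2 - 1 and, from the antisymmetric part, M21 - M12 = -4a*b12, M13 - M31 = 4a*b13, M32 - M23 = -4a*b23.
Here tr M = -429/625, so a^2 = (1 + tr M)/4 = 49/625 and a = ±7/25. Taking a = 7/25: M21 - M12 = 672/625, M13 - M31 = 0, M32 - M23 = 0, giving b12 = -24/25, b13 = 0, b23 = 0, i.e. R = 7/25 - 24/25*e12.
Its e12 coefficient is negative, so report the other preimage -R.
Answer: -7/25 + 24/25*e12. Note: both R and -R realise this M (trace -429/625); the covering map identifies them, and the e12-coefficient sign is the tie-breaker.


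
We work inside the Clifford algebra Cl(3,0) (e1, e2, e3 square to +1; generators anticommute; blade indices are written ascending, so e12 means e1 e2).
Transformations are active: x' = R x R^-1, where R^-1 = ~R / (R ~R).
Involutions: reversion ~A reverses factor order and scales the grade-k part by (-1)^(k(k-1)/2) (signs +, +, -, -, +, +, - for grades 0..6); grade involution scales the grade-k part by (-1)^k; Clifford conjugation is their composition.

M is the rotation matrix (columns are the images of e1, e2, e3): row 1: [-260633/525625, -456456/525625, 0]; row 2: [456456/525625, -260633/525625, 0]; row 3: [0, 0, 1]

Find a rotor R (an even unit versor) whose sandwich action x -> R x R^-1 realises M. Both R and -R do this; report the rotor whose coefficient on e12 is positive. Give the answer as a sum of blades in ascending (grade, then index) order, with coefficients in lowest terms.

Method: write R = a + b12*e12 + b13*e13 + b23*e23 with a^2 + b12^2 + b13^2 + b23^2 = 1 (so R^-1 = ~R). Expanding the columns R e_j ~R gives tr M = 4a^2 - 1 and, from the antisymmetric part, M21 - M12 = -4a*b12, M13 - M31 = 4a*b13, M32 - M23 = -4a*b23.
Here tr M = 4359/525625, so a^2 = (1 + tr M)/4 = 132496/525625 and a = ±364/725. Taking a = 364/725: M21 - M12 = 912912/525625, M13 - M31 = 0, M32 - M23 = 0, giving b12 = -627/725, b13 = 0, b23 = 0, i.e. R = 364/725 - 627/725*e12.
Its e12 coefficient is negative, so report the other preimage -R.
Answer: -364/725 + 627/725*e12. Uniqueness: Spin(3) -> SO(3) maps R and -R to the same rotation of trace 4359/525625; fixing the sign of the e12 coefficient removes the ambiguity.


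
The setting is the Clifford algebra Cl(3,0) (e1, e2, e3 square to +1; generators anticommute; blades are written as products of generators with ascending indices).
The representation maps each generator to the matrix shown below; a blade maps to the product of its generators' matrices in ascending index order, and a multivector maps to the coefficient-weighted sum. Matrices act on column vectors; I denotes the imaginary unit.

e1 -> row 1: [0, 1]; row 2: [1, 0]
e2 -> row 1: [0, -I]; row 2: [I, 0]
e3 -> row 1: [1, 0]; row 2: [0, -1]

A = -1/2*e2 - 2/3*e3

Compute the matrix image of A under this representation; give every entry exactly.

M = (-1/2)*rho(e2) + (-2/3)*rho(e3), summed entrywise:
Answer: row 1: [-2/3, I/2]; row 2: [-I/2, 2/3]


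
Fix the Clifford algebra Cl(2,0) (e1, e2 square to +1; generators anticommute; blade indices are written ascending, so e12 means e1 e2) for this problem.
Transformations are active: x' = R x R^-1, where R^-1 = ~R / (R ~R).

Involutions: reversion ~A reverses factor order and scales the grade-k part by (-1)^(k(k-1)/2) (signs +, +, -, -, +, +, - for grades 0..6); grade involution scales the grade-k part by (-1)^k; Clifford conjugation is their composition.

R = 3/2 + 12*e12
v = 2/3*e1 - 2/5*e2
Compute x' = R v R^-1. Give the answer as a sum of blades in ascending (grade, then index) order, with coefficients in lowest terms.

~R = 3/2 - 12*e12, and R ~R = 585/4, so R^-1 = ~R / (585/4).
R v = -19/5*e1 - 43/5*e2
Answer: -242/325*e1 + 218/975*e2


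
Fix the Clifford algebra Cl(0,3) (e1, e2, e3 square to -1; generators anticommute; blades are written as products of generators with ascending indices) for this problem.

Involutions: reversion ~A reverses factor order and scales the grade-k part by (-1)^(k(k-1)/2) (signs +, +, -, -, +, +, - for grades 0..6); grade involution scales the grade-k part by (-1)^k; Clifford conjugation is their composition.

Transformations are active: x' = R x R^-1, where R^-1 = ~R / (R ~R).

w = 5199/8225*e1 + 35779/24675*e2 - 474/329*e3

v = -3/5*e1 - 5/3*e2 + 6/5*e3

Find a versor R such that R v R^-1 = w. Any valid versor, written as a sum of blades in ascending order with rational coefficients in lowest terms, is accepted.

R = v + w = 264/8225*e1 - 1782/8225*e2 - 396/1645*e3 works: the equal norms (-206/45) guarantee its sandwich swaps v into w.
Answer: 264/8225*e1 - 1782/8225*e2 - 396/1645*e3


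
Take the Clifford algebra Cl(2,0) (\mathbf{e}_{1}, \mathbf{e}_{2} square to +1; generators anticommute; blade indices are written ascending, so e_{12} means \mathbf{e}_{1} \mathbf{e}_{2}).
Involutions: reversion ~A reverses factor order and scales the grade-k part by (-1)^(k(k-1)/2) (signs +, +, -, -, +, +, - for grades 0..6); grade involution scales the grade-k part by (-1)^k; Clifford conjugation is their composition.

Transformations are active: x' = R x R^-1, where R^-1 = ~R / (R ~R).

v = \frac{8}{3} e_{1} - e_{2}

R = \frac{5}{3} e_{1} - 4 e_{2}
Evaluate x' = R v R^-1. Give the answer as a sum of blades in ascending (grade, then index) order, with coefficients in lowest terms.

~R = \frac{5}{3} e_{1} - 4 e_{2}, and R ~R = \frac{169}{9}, so R^-1 = ~R / (\frac{169}{9}).
R v = \frac{76}{9} + 9 e_{12}
Answer: -\frac{592}{507} e_{1} - \frac{439}{169} e_{2}


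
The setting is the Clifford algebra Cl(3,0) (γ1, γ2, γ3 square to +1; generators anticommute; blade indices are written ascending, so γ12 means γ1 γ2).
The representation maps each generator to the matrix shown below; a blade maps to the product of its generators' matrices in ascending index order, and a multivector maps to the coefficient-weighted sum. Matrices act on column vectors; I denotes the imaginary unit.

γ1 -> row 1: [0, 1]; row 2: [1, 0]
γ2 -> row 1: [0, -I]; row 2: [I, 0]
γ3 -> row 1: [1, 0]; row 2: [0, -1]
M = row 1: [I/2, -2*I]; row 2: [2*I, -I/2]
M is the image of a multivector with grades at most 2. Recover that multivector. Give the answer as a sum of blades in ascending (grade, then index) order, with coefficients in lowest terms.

Method: 1, rho(γ1), rho(γ2), rho(γ3) form a trace-orthogonal basis of the 2x2 complex matrices (tr(X Y) = 2 if X = Y, else 0), so M = m0*1 + m1*rho(γ1) + m2*rho(γ2) + m3*rho(γ3) with m0 = tr(M)/2 = 0, m1 = tr(M rho(γ1))/2 = 0, m2 = tr(M rho(γ2))/2 = 2, m3 = tr(M rho(γ3))/2 = I/2.
Multiplying table entries, the bivector images are rho(γ12) = I*rho(γ3), rho(γ13) = -I*rho(γ2), rho(γ23) = I*rho(γ1); with real blade coefficients the real parts of m0..m3 are the coefficients of 1, γ1, γ2, γ3 and the imaginary parts give the bivectors (γ23: Im m1, γ13: -Im m2, γ12: Im m3).
Answer: 2*γ2 + 1/2*γ12


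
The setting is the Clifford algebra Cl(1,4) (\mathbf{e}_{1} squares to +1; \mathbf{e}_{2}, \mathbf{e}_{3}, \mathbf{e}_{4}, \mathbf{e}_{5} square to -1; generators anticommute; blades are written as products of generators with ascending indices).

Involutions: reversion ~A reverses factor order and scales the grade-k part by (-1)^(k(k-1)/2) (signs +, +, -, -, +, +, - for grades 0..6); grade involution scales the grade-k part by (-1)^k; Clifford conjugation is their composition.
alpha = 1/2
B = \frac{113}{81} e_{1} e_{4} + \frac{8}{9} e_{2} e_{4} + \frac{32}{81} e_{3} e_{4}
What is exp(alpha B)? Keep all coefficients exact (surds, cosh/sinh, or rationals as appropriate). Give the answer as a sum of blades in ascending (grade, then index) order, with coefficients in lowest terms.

B^2 term by term: the squares give (\frac{113}{81})^2*(e_{1} e_{4})^2 + (\frac{8}{9})^2*(e_{2} e_{4})^2 + (\frac{32}{81})^2*(e_{3} e_{4})^2 = \frac{12769}{6561}*(+1) + \frac{64}{81}*(-1) + \frac{1024}{6561}*(-1) = 1 (each basis 2-blade squares to minus the product of its generators' squares); cross terms between blades sharing an index anticommute and cancel. So B^2 = 1.
B^2 = 1 — since the square is positive, the closed form is hyperbolic: l = 1, alpha*l = \frac{1}{2}, so exp(alpha B) = cosh(\frac{1}{2}) + (sinh(\frac{1}{2})/1)*B = \cosh{\left(\frac{1}{2} \right)} + (\sinh{\left(\frac{1}{2} \right)})*B.
Answer: \cosh{\left(\frac{1}{2} \right)} + \frac{113 \sinh{\left(\frac{1}{2} \right)}}{81} e_{1} e_{4} + \frac{8 \sinh{\left(\frac{1}{2} \right)}}{9} e_{2} e_{4} + \frac{32 \sinh{\left(\frac{1}{2} \right)}}{81} e_{3} e_{4}


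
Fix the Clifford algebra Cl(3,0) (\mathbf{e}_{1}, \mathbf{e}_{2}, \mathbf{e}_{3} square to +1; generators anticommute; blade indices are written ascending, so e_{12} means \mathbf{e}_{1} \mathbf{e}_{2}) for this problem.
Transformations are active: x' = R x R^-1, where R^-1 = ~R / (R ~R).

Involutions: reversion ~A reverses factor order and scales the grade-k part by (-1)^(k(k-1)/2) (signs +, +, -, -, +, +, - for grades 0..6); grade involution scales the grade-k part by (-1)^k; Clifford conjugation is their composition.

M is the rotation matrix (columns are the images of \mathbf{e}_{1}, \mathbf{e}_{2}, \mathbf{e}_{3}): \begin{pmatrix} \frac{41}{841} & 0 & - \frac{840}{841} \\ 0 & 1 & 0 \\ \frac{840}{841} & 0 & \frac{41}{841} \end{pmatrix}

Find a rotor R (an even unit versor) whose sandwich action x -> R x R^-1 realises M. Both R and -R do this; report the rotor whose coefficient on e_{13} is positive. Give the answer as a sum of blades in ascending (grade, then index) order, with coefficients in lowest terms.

Method: write R = a + b12*e_{12} + b13*e_{13} + b23*e_{23} with a^2 + b12^2 + b13^2 + b23^2 = 1 (so R^-1 = ~R). Expanding the columns R e_j ~R gives tr M = 4a^2 - 1 and, from the antisymmetric part, M21 - M12 = -4a*b12, M13 - M31 = 4a*b13, M32 - M23 = -4a*b23.
Here tr M = \frac{923}{841}, so a^2 = (1 + tr M)/4 = \frac{441}{841} and a = ±\frac{21}{29}. Taking a = \frac{21}{29}: M21 - M12 = 0, M13 - M31 = -\frac{1680}{841}, M32 - M23 = 0, giving b12 = 0, b13 = -\frac{20}{29}, b23 = 0, i.e. R = \frac{21}{29} - \frac{20}{29} e_{13}.
Its e_{13} coefficient is negative, so report the other preimage -R.
Answer: -\frac{21}{29} + \frac{20}{29} e_{13}. Recall the cover is two-to-one: with M of trace \frac{923}{841}, both preimages act alike, and the stated e_{13} sign chooses the sheet.


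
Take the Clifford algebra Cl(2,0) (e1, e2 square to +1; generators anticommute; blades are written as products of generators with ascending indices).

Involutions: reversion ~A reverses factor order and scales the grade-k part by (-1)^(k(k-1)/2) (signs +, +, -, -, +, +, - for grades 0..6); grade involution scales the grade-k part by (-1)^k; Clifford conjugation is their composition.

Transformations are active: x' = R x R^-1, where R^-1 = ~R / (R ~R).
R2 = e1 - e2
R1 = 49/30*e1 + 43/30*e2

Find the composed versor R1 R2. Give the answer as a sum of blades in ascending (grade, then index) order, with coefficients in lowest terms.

Distribute over the terms of R1 (each basis-blade product reordered to ascending indices, repeated generators contracted through their squares):
(49/30*e1) R2 = 49/30 - 49/30*e1 e2
(43/30*e2) R2 = -43/30 - 43/30*e1 e2
Summing the partial products and collecting blades:
Answer: 1/5 - 46/15*e1 e2


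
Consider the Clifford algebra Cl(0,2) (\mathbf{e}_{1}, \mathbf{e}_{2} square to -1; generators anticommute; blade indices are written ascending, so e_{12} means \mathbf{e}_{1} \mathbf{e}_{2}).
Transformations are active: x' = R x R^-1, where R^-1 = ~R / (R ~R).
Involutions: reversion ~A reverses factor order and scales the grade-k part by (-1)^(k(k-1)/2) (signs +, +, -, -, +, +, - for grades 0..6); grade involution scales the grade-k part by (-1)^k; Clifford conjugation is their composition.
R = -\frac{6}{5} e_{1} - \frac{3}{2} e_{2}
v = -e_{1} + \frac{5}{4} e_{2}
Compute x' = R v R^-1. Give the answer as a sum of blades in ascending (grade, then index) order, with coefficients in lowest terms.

~R = -\frac{6}{5} e_{1} - \frac{3}{2} e_{2}, and R ~R = -\frac{369}{100}, so R^-1 = ~R / (-\frac{369}{100}).
R v = \frac{27}{40} - 3 e_{12}
Answer: \frac{59}{41} e_{1} - \frac{115}{164} e_{2}


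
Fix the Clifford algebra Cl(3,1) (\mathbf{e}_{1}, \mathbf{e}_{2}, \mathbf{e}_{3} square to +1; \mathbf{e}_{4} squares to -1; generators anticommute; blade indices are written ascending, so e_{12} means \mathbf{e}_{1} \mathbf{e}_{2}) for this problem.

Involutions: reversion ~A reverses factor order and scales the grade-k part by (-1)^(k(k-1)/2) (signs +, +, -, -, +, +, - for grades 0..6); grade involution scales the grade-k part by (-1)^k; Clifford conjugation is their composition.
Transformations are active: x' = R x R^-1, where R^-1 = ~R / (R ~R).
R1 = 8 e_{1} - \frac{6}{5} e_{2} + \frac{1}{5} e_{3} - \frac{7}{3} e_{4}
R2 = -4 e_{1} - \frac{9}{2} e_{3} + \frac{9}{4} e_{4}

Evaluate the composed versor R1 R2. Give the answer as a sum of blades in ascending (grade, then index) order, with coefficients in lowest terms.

Distribute over the terms of R2 (each basis-blade product reordered to ascending indices, repeated generators contracted through their squares):
R1 (-4 e_{1}) = -32 - \frac{24}{5} e_{12} + \frac{4}{5} e_{13} - \frac{28}{3} e_{14}
R1 (-\frac{9}{2} e_{3}) = -\frac{9}{10} - 36 e_{13} + \frac{27}{5} e_{23} - \frac{21}{2} e_{34}
R1 (\frac{9}{4} e_{4}) = \frac{21}{4} + 18 e_{14} - \frac{27}{10} e_{24} + \frac{9}{20} e_{34}
Summing the partial products and collecting blades:
Answer: -\frac{553}{20} - \frac{24}{5} e_{12} - \frac{176}{5} e_{13} + \frac{26}{3} e_{14} + \frac{27}{5} e_{23} - \frac{27}{10} e_{24} - \frac{201}{20} e_{34}


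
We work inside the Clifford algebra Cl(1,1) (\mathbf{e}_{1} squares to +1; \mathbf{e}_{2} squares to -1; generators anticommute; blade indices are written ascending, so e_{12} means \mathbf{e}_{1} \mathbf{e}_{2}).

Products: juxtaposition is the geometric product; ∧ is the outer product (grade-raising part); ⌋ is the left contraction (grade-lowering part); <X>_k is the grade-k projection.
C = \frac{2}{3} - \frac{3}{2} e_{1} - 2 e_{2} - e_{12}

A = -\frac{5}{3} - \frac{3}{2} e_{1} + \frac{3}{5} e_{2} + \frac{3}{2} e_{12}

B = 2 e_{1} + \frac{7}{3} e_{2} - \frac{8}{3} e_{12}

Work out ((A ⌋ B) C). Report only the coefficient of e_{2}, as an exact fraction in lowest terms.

step 1: -\frac{42}{5} - \frac{74}{15} e_{1} + \frac{1}{9} e_{2} + \frac{40}{9} e_{12}
step 2: -\frac{109}{45} + \frac{814}{45} e_{1} + \frac{3844}{135} e_{2} + \frac{5777}{270} e_{12}
Answer: \frac{3844}{135}


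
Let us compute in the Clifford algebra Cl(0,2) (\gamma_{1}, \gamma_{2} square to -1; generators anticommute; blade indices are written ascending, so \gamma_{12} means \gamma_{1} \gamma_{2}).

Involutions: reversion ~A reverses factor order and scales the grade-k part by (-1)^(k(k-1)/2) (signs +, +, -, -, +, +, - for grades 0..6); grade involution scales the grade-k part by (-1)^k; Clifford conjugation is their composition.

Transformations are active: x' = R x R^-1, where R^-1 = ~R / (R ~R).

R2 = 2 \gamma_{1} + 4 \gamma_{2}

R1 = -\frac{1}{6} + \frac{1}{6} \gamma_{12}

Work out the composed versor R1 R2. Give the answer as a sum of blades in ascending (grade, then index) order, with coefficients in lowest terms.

Distribute over the terms of R1 (each basis-blade product reordered to ascending indices, repeated generators contracted through their squares):
(-\frac{1}{6}) R2 = -\frac{1}{3} \gamma_{1} - \frac{2}{3} \gamma_{2}
(\frac{1}{6} \gamma_{12}) R2 = -\frac{2}{3} \gamma_{1} + \frac{1}{3} \gamma_{2}
Summing the partial products and collecting blades:
Answer: -\gamma_{1} - \frac{1}{3} \gamma_{2}


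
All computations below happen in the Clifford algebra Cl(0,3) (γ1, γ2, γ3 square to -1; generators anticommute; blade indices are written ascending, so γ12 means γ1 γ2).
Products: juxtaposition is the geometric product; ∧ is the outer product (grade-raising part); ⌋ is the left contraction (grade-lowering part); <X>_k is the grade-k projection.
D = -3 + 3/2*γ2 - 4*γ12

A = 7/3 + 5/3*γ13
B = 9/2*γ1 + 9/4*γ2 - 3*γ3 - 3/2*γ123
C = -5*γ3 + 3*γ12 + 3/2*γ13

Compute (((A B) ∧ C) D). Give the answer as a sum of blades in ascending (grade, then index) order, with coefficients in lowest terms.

step 1: 31/2*γ1 + 11/4*γ2 + 1/2*γ3 - 29/4*γ123
step 2: -155/2*γ13 - 55/4*γ23 - 21/8*γ123
step 3: -249/8*γ3 + 4537/16*γ13 - 1075/4*γ23 + 993/8*γ123
Answer: -249/8*γ3 + 4537/16*γ13 - 1075/4*γ23 + 993/8*γ123


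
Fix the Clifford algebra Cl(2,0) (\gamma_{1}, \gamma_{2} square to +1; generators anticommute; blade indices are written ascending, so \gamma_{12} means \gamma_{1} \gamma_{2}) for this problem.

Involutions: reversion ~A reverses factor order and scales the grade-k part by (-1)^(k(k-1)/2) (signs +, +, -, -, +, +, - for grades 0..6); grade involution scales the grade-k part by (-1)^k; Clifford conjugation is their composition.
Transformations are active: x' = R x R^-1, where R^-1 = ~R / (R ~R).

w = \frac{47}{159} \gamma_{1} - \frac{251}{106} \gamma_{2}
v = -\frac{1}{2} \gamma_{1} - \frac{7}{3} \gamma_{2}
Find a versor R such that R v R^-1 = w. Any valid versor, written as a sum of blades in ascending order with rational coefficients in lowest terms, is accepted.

A norm check does it: q(v) = q(w) = \frac{205}{36}, hence R = v + w = -\frac{65}{318} \gamma_{1} - \frac{1495}{318} \gamma_{2} realises the map — parallel part kept, (v - w)/2 negated, v carried to w.
Answer: -\frac{65}{318} \gamma_{1} - \frac{1495}{318} \gamma_{2}


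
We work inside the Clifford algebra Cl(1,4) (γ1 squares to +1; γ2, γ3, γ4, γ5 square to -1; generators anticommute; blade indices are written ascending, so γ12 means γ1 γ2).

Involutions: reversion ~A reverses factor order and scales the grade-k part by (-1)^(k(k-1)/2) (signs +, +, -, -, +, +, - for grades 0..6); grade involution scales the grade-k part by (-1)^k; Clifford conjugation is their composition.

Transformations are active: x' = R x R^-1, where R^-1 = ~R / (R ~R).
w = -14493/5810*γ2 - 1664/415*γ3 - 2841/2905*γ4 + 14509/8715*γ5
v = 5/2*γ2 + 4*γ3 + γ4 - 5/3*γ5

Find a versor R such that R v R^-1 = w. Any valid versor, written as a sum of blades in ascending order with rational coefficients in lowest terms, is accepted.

Key observation: q(v) = q(w) = -937/36 (sandwiches preserve the norm), so R = v + w = 16/2905*γ2 - 4/415*γ3 + 64/2905*γ4 - 16/8715*γ5 works whenever it is invertible — the component of v along it is kept and (v - w)/2 reverses, sending v to w.
Answer: 16/2905*γ2 - 4/415*γ3 + 64/2905*γ4 - 16/8715*γ5


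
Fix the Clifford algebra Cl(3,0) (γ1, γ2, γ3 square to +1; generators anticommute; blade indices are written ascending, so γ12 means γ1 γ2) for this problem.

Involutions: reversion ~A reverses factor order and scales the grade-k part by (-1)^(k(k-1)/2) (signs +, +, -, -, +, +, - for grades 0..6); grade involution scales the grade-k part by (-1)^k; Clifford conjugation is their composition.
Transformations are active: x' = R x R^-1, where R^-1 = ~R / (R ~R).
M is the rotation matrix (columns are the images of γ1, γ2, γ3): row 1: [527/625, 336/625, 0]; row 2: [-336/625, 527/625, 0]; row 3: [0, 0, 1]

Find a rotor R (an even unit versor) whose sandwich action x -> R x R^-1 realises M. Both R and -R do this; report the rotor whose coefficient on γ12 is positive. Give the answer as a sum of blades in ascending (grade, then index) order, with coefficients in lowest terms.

Method: write R = a + b12*γ12 + b13*γ13 + b23*γ23 with a^2 + b12^2 + b13^2 + b23^2 = 1 (so R^-1 = ~R). Expanding the columns R e_j ~R gives tr M = 4a^2 - 1 and, from the antisymmetric part, M21 - M12 = -4a*b12, M13 - M31 = 4a*b13, M32 - M23 = -4a*b23.
Here tr M = 1679/625, so a^2 = (1 + tr M)/4 = 576/625 and a = ±24/25. Taking a = 24/25: M21 - M12 = -672/625, M13 - M31 = 0, M32 - M23 = 0, giving b12 = 7/25, b13 = 0, b23 = 0, i.e. R = 24/25 + 7/25*γ12.
Its γ12 coefficient is already positive.
Answer: 24/25 + 7/25*γ12. Sheet selection: the two-to-one cover makes ±R indistinguishable at the matrix level (trace 1679/625), so uniqueness comes from the required sign on γ12.


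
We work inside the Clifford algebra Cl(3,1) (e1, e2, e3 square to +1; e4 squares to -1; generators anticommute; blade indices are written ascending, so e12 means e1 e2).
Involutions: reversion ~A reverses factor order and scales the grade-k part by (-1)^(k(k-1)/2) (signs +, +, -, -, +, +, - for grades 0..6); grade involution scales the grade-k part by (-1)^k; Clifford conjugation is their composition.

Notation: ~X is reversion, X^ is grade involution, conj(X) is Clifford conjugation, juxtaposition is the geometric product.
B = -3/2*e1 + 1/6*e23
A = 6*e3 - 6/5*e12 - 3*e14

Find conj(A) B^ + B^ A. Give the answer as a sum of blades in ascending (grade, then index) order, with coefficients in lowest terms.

first term: -4/5*e2 - 9/2*e4 + 46/5*e13 + 1/2*e1234
second term: -4/5*e2 - 9/2*e4 + 46/5*e13 - 1/2*e1234
Answer: -8/5*e2 - 9*e4 + 92/5*e13


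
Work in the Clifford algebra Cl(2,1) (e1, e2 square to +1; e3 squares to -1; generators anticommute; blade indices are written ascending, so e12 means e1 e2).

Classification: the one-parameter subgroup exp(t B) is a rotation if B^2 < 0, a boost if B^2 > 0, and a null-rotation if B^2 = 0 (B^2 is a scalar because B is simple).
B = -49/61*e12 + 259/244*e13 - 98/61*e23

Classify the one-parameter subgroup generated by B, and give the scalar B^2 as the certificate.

B^2 term by term: the squares give (-49/61)^2*(e12)^2 + (259/244)^2*(e13)^2 + (-98/61)^2*(e23)^2 = 2401/3721*(-1) + 67081/59536*(+1) + 9604/3721*(+1) = 49/16 (each basis 2-blade squares to minus the product of its generators' squares); cross terms between blades sharing an index anticommute and cancel. So B^2 = 49/16.
Answer: boost, certificate B^2 = 49/16. The class reads off the invariant scalar 49/16 directly.


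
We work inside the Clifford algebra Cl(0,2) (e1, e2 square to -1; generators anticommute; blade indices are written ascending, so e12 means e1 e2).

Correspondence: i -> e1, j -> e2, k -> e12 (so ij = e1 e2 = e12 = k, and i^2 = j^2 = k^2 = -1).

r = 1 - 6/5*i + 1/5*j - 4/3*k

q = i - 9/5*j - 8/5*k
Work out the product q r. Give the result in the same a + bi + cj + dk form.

In blades: q = e1 - 9/5*e2 - 8/5*e12, r = 1 - 6/5*e1 + 1/5*e2 - 4/3*e12.
Distribute q over r term by term (generator squares from the signature, products reordered to ascending indices): (e1)*r = 6/5 + e1 + 4/3*e2 + 1/5*e12; (-9/5*e2)*r = 9/25 + 12/5*e1 - 9/5*e2 - 54/25*e12; (-8/5*e12)*r = -32/15 + 8/25*e1 + 48/25*e2 - 8/5*e12.
Sum: -43/75 + 93/25*e1 + 109/75*e2 - 89/25*e12; translating back through the correspondence:
Answer: -43/75 + 93/25*i + 109/75*j - 89/25*k


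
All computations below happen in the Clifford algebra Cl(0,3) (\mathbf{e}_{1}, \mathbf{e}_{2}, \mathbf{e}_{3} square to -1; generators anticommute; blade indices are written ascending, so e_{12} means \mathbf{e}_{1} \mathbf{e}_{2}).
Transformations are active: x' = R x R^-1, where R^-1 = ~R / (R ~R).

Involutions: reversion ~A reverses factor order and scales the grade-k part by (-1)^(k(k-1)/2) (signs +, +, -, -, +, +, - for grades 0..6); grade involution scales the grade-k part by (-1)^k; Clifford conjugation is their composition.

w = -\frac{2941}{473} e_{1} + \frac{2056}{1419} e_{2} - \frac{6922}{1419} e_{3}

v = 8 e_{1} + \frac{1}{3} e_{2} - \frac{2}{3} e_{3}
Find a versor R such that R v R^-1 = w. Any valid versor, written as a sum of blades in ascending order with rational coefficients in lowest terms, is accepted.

R = v + w = \frac{843}{473} e_{1} + \frac{843}{473} e_{2} - \frac{7868}{1419} e_{3} works: the equal norms (-\frac{581}{9}) guarantee its sandwich swaps v into w.
Answer: \frac{843}{473} e_{1} + \frac{843}{473} e_{2} - \frac{7868}{1419} e_{3}


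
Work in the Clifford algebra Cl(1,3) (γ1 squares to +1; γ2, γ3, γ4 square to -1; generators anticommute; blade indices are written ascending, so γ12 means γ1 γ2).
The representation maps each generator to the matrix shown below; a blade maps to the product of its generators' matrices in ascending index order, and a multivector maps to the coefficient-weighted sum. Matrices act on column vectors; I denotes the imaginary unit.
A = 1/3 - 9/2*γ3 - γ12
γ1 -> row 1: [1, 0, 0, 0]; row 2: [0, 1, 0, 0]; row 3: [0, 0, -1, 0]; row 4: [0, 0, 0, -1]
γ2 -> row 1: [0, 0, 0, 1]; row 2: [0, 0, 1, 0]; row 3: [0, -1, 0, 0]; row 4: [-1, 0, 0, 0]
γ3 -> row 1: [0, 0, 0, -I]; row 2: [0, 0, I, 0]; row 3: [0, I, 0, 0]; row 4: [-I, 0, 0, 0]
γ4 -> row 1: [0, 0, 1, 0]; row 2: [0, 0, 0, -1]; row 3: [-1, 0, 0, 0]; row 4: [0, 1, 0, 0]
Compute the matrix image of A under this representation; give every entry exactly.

Bivector images (products of the table entries): rho(γ12) = rho(γ1)rho(γ2) = row 1: [0, 0, 0, 1]; row 2: [0, 0, 1, 0]; row 3: [0, 1, 0, 0]; row 4: [1, 0, 0, 0].
M = (1/3)*1 + (-9/2)*rho(γ3) + (-1)*rho(γ12), summed entrywise (1 is the identity matrix):
Answer: row 1: [1/3, 0, 0, -1 + 9*I/2]; row 2: [0, 1/3, -1 - 9*I/2, 0]; row 3: [0, -1 - 9*I/2, 1/3, 0]; row 4: [-1 + 9*I/2, 0, 0, 1/3]
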